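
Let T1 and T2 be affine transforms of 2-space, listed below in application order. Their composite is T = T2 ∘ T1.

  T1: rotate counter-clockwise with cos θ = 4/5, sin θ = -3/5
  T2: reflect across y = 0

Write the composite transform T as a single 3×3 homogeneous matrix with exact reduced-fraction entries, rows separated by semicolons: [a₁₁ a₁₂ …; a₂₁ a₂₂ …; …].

T = [4/5 3/5 0; 3/5 -4/5 0; 0 0 1]

T1 = [4/5 3/5 0; -3/5 4/5 0; 0 0 1]
T2·T1 = [4/5 3/5 0; 3/5 -4/5 0; 0 0 1]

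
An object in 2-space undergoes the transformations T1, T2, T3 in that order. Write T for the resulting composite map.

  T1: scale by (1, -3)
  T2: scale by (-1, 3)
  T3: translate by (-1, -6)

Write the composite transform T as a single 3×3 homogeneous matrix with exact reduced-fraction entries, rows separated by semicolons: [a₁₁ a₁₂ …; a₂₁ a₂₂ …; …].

T = [-1 0 -1; 0 -9 -6; 0 0 1]

T1 = [1 0 0; 0 -3 0; 0 0 1]
T2·T1 = [-1 0 0; 0 -9 0; 0 0 1]
T3·…·T1 = [-1 0 -1; 0 -9 -6; 0 0 1]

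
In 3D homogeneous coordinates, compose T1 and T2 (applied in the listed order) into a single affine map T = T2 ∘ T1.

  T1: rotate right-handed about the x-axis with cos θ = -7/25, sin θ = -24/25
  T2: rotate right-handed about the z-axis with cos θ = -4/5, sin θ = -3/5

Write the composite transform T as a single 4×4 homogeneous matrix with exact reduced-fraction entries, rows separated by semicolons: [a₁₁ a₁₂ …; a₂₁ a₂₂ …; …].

T1 = [1 0 0 0; 0 -7/25 24/25 0; 0 -24/25 -7/25 0; 0 0 0 1]
T2·T1 = [-4/5 -21/125 72/125 0; -3/5 28/125 -96/125 0; 0 -24/25 -7/25 0; 0 0 0 1]

T = [-4/5 -21/125 72/125 0; -3/5 28/125 -96/125 0; 0 -24/25 -7/25 0; 0 0 0 1]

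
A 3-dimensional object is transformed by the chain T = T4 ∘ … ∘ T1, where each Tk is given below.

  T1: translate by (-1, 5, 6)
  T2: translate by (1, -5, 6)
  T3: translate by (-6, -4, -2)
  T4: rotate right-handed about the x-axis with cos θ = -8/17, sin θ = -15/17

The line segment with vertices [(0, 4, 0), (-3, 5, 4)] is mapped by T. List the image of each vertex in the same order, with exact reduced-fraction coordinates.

T1 translate by (-1, 5, 6): (0, 4, 0) → (-1, 9, 6); (-3, 5, 4) → (-4, 10, 10)
T2 translate by (1, -5, 6): (-1, 9, 6) → (0, 4, 12); (-4, 10, 10) → (-3, 5, 16)
T3 translate by (-6, -4, -2): (0, 4, 12) → (-6, 0, 10); (-3, 5, 16) → (-9, 1, 14)
T4 rotate right-handed about the x-axis with cos θ = -8/17, sin θ = -15/17: (-6, 0, 10) → (-6, 150/17, -80/17); (-9, 1, 14) → (-9, 202/17, -127/17)

image vertices: (-6, 150/17, -80/17), (-9, 202/17, -127/17)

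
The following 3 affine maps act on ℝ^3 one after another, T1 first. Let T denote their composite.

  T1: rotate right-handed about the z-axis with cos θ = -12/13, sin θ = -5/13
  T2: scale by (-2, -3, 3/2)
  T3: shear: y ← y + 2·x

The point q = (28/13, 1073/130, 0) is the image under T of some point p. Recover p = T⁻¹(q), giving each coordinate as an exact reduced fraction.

T1 = [-12/13 5/13 0 0; -5/13 -12/13 0 0; 0 0 1 0; 0 0 0 1]
T2·T1 = [24/13 -10/13 0 0; 15/13 36/13 0 0; 0 0 3/2 0; 0 0 0 1]
T3·…·T1 = [24/13 -10/13 0 0; 63/13 16/13 0 0; 0 0 3/2 0; 0 0 0 1]
det M = 9; M⁻¹ = [8/39 5/39 0 0; -21/26 4/13 0 0; 0 0 2/3 0; 0 0 0 1]
M⁻¹ · (28/13, 1073/130, 0)ᵀ = (3/2, 4/5, 0)ᵀ

p = (3/2, 4/5, 0)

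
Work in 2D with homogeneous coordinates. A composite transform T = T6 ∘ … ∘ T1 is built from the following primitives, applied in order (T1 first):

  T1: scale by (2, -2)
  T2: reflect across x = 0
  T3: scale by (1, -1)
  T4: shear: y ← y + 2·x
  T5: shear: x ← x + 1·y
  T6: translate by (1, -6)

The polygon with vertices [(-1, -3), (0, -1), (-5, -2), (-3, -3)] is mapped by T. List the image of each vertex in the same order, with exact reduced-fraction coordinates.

T1 scale by (2, -2): (-1, -3) → (-2, 6); (0, -1) → (0, 2); (-5, -2) → (-10, 4); (-3, -3) → (-6, 6)
T2 reflect across x = 0: (-2, 6) → (2, 6); (0, 2) → (0, 2); (-10, 4) → (10, 4); (-6, 6) → (6, 6)
T3 scale by (1, -1): (2, 6) → (2, -6); (0, 2) → (0, -2); (10, 4) → (10, -4); (6, 6) → (6, -6)
T4 shear: y ← y + 2·x: (2, -6) → (2, -2); (0, -2) → (0, -2); (10, -4) → (10, 16); (6, -6) → (6, 6)
T5 shear: x ← x + 1·y: (2, -2) → (0, -2); (0, -2) → (-2, -2); (10, 16) → (26, 16); (6, 6) → (12, 6)
T6 translate by (1, -6): (0, -2) → (1, -8); (-2, -2) → (-1, -8); (26, 16) → (27, 10); (12, 6) → (13, 0)

image vertices: (1, -8), (-1, -8), (27, 10), (13, 0)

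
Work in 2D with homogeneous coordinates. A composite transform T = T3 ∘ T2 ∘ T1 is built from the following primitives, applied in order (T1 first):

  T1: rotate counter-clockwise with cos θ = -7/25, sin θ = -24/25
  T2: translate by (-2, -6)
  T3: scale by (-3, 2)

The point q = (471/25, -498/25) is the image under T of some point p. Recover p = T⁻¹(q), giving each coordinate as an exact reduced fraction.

T1 = [-7/25 24/25 0; -24/25 -7/25 0; 0 0 1]
T2·T1 = [-7/25 24/25 -2; -24/25 -7/25 -6; 0 0 1]
T3·…·T1 = [21/25 -72/25 6; -48/25 -14/25 -12; 0 0 1]
det M = -6; M⁻¹ = [7/75 -12/25 -158/25; -8/25 -7/50 6/25; 0 0 1]
M⁻¹ · (471/25, -498/25)ᵀ = (5, -3)ᵀ

p = (5, -3)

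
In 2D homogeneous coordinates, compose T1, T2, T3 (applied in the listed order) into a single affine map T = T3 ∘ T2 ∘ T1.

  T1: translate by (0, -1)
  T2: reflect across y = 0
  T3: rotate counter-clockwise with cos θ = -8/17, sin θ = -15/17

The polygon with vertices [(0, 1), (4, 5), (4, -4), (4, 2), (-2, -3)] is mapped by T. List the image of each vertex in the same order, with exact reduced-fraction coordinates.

T1 translate by (0, -1): (0, 1) → (0, 0); (4, 5) → (4, 4); (4, -4) → (4, -5); (4, 2) → (4, 1); (-2, -3) → (-2, -4)
T2 reflect across y = 0: (0, 0) → (0, 0); (4, 4) → (4, -4); (4, -5) → (4, 5); (4, 1) → (4, -1); (-2, -4) → (-2, 4)
T3 rotate counter-clockwise with cos θ = -8/17, sin θ = -15/17: (0, 0) → (0, 0); (4, -4) → (-92/17, -28/17); (4, 5) → (43/17, -100/17); (4, -1) → (-47/17, -52/17); (-2, 4) → (76/17, -2/17)

image vertices: (0, 0), (-92/17, -28/17), (43/17, -100/17), (-47/17, -52/17), (76/17, -2/17)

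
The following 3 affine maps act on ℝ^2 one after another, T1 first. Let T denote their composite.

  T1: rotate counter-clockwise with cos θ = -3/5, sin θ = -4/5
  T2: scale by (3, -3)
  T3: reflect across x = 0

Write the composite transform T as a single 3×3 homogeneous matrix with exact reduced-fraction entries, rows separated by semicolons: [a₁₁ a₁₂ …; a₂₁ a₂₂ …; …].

T = [9/5 -12/5 0; 12/5 9/5 0; 0 0 1]

T1 = [-3/5 4/5 0; -4/5 -3/5 0; 0 0 1]
T2·T1 = [-9/5 12/5 0; 12/5 9/5 0; 0 0 1]
T3·…·T1 = [9/5 -12/5 0; 12/5 9/5 0; 0 0 1]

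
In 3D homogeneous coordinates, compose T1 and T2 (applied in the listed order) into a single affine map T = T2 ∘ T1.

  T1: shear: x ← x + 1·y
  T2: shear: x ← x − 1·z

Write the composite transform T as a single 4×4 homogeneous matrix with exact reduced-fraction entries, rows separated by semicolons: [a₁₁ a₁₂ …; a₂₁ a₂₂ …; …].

T = [1 1 -1 0; 0 1 0 0; 0 0 1 0; 0 0 0 1]

T1 = [1 1 0 0; 0 1 0 0; 0 0 1 0; 0 0 0 1]
T2·T1 = [1 1 -1 0; 0 1 0 0; 0 0 1 0; 0 0 0 1]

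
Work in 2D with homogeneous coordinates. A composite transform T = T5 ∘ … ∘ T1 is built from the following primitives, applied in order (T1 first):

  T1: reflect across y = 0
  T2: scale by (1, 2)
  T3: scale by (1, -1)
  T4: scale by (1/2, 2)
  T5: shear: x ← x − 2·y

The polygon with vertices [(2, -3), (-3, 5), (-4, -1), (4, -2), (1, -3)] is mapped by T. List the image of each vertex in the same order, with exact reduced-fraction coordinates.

image vertices: (25, -12), (-83/2, 20), (6, -4), (18, -8), (49/2, -12)

T1 reflect across y = 0: (2, -3) → (2, 3); (-3, 5) → (-3, -5); (-4, -1) → (-4, 1); (4, -2) → (4, 2); (1, -3) → (1, 3)
T2 scale by (1, 2): (2, 3) → (2, 6); (-3, -5) → (-3, -10); (-4, 1) → (-4, 2); (4, 2) → (4, 4); (1, 3) → (1, 6)
T3 scale by (1, -1): (2, 6) → (2, -6); (-3, -10) → (-3, 10); (-4, 2) → (-4, -2); (4, 4) → (4, -4); (1, 6) → (1, -6)
T4 scale by (1/2, 2): (2, -6) → (1, -12); (-3, 10) → (-3/2, 20); (-4, -2) → (-2, -4); (4, -4) → (2, -8); (1, -6) → (1/2, -12)
T5 shear: x ← x − 2·y: (1, -12) → (25, -12); (-3/2, 20) → (-83/2, 20); (-2, -4) → (6, -4); (2, -8) → (18, -8); (1/2, -12) → (49/2, -12)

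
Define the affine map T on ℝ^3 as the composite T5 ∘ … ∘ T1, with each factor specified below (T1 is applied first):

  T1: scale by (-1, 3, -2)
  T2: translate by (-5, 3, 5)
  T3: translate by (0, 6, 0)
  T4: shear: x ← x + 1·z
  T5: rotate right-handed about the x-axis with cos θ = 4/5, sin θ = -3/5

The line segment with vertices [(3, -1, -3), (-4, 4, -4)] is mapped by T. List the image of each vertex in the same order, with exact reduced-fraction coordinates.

T1 scale by (-1, 3, -2): (3, -1, -3) → (-3, -3, 6); (-4, 4, -4) → (4, 12, 8)
T2 translate by (-5, 3, 5): (-3, -3, 6) → (-8, 0, 11); (4, 12, 8) → (-1, 15, 13)
T3 translate by (0, 6, 0): (-8, 0, 11) → (-8, 6, 11); (-1, 15, 13) → (-1, 21, 13)
T4 shear: x ← x + 1·z: (-8, 6, 11) → (3, 6, 11); (-1, 21, 13) → (12, 21, 13)
T5 rotate right-handed about the x-axis with cos θ = 4/5, sin θ = -3/5: (3, 6, 11) → (3, 57/5, 26/5); (12, 21, 13) → (12, 123/5, -11/5)

image vertices: (3, 57/5, 26/5), (12, 123/5, -11/5)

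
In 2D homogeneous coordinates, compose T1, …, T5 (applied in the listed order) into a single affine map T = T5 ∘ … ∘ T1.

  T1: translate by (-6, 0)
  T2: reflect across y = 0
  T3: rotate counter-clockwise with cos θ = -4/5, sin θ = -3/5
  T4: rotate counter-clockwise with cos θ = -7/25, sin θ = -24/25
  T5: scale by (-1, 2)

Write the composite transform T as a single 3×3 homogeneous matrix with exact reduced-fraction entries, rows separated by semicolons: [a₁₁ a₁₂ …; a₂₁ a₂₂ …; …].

T = [44/125 -117/125 -264/125; 234/125 88/125 -1404/125; 0 0 1]

T1 = [1 0 -6; 0 1 0; 0 0 1]
T2·T1 = [1 0 -6; 0 -1 0; 0 0 1]
T3·…·T1 = [-4/5 -3/5 24/5; -3/5 4/5 18/5; 0 0 1]
T4·…·T1 = [-44/125 117/125 264/125; 117/125 44/125 -702/125; 0 0 1]
T5·…·T1 = [44/125 -117/125 -264/125; 234/125 88/125 -1404/125; 0 0 1]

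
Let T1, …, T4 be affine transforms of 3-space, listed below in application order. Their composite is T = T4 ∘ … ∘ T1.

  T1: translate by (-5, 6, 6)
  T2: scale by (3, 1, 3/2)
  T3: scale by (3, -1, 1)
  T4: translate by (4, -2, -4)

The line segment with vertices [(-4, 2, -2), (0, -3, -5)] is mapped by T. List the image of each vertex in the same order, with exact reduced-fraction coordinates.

image vertices: (-77, -10, 2), (-41, -5, -5/2)

T1 translate by (-5, 6, 6): (-4, 2, -2) → (-9, 8, 4); (0, -3, -5) → (-5, 3, 1)
T2 scale by (3, 1, 3/2): (-9, 8, 4) → (-27, 8, 6); (-5, 3, 1) → (-15, 3, 3/2)
T3 scale by (3, -1, 1): (-27, 8, 6) → (-81, -8, 6); (-15, 3, 3/2) → (-45, -3, 3/2)
T4 translate by (4, -2, -4): (-81, -8, 6) → (-77, -10, 2); (-45, -3, 3/2) → (-41, -5, -5/2)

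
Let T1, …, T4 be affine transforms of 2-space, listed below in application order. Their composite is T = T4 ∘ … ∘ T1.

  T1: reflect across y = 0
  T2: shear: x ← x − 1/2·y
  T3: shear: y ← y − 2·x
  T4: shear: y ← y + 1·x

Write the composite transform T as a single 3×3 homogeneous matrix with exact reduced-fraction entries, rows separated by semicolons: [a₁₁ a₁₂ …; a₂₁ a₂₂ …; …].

T1 = [1 0 0; 0 -1 0; 0 0 1]
T2·T1 = [1 1/2 0; 0 -1 0; 0 0 1]
T3·…·T1 = [1 1/2 0; -2 -2 0; 0 0 1]
T4·…·T1 = [1 1/2 0; -1 -3/2 0; 0 0 1]

T = [1 1/2 0; -1 -3/2 0; 0 0 1]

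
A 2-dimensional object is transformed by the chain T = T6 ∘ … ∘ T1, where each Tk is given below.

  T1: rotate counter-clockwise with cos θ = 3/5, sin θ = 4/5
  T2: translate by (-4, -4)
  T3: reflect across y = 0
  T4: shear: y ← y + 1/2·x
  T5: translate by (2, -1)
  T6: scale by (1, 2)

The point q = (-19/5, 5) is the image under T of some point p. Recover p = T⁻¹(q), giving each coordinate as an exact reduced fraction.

T1 = [3/5 -4/5 0; 4/5 3/5 0; 0 0 1]
T2·T1 = [3/5 -4/5 -4; 4/5 3/5 -4; 0 0 1]
T3·…·T1 = [3/5 -4/5 -4; -4/5 -3/5 4; 0 0 1]
T4·…·T1 = [3/5 -4/5 -4; -1/2 -1 2; 0 0 1]
T5·…·T1 = [3/5 -4/5 -2; -1/2 -1 1; 0 0 1]
T6·…·T1 = [3/5 -4/5 -2; -1 -2 2; 0 0 1]
det M = -2; M⁻¹ = [1 -2/5 14/5; -1/2 -3/10 -2/5; 0 0 1]
M⁻¹ · (-19/5, 5)ᵀ = (-3, 0)ᵀ

p = (-3, 0)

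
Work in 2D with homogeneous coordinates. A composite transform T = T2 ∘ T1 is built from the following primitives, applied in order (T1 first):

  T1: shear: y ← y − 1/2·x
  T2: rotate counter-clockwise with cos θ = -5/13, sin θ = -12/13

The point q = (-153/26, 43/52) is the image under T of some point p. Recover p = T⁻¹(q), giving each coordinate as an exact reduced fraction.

T1 = [1 0 0; -1/2 1 0; 0 0 1]
T2·T1 = [-11/13 12/13 0; -19/26 -5/13 0; 0 0 1]
det M = 1; M⁻¹ = [-5/13 -12/13 0; 19/26 -11/13 0; 0 0 1]
M⁻¹ · (-153/26, 43/52)ᵀ = (3/2, -5)ᵀ

p = (3/2, -5)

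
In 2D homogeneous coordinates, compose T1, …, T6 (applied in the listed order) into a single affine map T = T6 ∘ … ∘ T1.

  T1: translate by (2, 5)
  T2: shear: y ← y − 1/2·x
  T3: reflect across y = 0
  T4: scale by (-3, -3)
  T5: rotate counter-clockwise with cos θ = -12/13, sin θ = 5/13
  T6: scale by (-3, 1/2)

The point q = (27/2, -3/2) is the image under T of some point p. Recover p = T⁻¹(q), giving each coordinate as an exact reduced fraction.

p = (-3, -4)

T1 = [1 0 2; 0 1 5; 0 0 1]
T2·T1 = [1 0 2; -1/2 1 4; 0 0 1]
T3·…·T1 = [1 0 2; 1/2 -1 -4; 0 0 1]
T4·…·T1 = [-3 0 -6; -3/2 3 12; 0 0 1]
T5·…·T1 = [87/26 -15/13 12/13; 3/13 -36/13 -174/13; 0 0 1]
T6·…·T1 = [-261/26 45/13 -36/13; 3/26 -18/13 -87/13; 0 0 1]
det M = 27/2; M⁻¹ = [-4/39 -10/39 -2; -1/117 -29/39 -5; 0 0 1]
M⁻¹ · (27/2, -3/2)ᵀ = (-3, -4)ᵀ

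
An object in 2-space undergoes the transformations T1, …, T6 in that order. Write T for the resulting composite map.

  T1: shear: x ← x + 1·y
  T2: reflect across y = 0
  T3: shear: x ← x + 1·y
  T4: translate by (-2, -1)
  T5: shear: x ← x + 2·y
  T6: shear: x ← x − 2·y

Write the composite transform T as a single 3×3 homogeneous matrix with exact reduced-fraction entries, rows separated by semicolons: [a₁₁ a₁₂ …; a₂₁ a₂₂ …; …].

T = [1 0 -2; 0 -1 -1; 0 0 1]

T1 = [1 1 0; 0 1 0; 0 0 1]
T2·T1 = [1 1 0; 0 -1 0; 0 0 1]
T3·…·T1 = [1 0 0; 0 -1 0; 0 0 1]
T4·…·T1 = [1 0 -2; 0 -1 -1; 0 0 1]
T5·…·T1 = [1 -2 -4; 0 -1 -1; 0 0 1]
T6·…·T1 = [1 0 -2; 0 -1 -1; 0 0 1]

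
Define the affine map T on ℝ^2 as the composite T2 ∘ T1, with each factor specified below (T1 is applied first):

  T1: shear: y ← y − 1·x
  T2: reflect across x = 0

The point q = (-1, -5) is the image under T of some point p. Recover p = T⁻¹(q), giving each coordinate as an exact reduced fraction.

T1 = [1 0 0; -1 1 0; 0 0 1]
T2·T1 = [-1 0 0; -1 1 0; 0 0 1]
det M = -1; M⁻¹ = [-1 0 0; -1 1 0; 0 0 1]
M⁻¹ · (-1, -5)ᵀ = (1, -4)ᵀ

p = (1, -4)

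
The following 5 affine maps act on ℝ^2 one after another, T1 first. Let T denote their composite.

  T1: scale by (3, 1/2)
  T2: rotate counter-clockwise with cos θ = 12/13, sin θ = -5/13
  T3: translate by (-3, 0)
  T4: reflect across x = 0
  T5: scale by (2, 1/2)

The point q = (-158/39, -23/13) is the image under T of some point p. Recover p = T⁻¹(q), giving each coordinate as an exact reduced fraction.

T1 = [3 0 0; 0 1/2 0; 0 0 1]
T2·T1 = [36/13 5/26 0; -15/13 6/13 0; 0 0 1]
T3·…·T1 = [36/13 5/26 -3; -15/13 6/13 0; 0 0 1]
T4·…·T1 = [-36/13 -5/26 3; -15/13 6/13 0; 0 0 1]
T5·…·T1 = [-72/13 -5/13 6; -15/26 3/13 0; 0 0 1]
det M = -3/2; M⁻¹ = [-2/13 -10/39 12/13; -5/13 48/13 30/13; 0 0 1]
M⁻¹ · (-158/39, -23/13)ᵀ = (2, -8/3)ᵀ

p = (2, -8/3)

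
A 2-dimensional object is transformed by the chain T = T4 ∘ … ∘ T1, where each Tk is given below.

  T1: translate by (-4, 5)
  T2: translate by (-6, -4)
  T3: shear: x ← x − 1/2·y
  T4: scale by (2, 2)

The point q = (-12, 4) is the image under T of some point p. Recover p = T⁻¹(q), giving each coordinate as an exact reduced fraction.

p = (5, 1)

T1 = [1 0 -4; 0 1 5; 0 0 1]
T2·T1 = [1 0 -10; 0 1 1; 0 0 1]
T3·…·T1 = [1 -1/2 -21/2; 0 1 1; 0 0 1]
T4·…·T1 = [2 -1 -21; 0 2 2; 0 0 1]
det M = 4; M⁻¹ = [1/2 1/4 10; 0 1/2 -1; 0 0 1]
M⁻¹ · (-12, 4)ᵀ = (5, 1)ᵀ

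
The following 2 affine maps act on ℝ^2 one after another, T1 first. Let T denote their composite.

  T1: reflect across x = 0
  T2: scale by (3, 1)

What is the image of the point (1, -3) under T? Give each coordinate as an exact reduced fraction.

T(p) = (-3, -3)

T1 reflect across x = 0: (1, -3) → (-1, -3)
T2 scale by (3, 1): (-1, -3) → (-3, -3)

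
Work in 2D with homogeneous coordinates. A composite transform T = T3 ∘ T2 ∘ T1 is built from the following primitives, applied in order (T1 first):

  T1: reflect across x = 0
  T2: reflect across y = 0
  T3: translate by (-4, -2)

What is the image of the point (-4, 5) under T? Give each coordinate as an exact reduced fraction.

T1 reflect across x = 0: (-4, 5) → (4, 5)
T2 reflect across y = 0: (4, 5) → (4, -5)
T3 translate by (-4, -2): (4, -5) → (0, -7)

T(p) = (0, -7)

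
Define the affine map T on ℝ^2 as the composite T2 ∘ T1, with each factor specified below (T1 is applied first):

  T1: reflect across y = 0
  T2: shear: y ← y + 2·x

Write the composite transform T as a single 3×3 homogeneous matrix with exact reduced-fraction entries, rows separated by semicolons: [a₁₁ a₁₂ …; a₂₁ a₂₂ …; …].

T = [1 0 0; 2 -1 0; 0 0 1]

T1 = [1 0 0; 0 -1 0; 0 0 1]
T2·T1 = [1 0 0; 2 -1 0; 0 0 1]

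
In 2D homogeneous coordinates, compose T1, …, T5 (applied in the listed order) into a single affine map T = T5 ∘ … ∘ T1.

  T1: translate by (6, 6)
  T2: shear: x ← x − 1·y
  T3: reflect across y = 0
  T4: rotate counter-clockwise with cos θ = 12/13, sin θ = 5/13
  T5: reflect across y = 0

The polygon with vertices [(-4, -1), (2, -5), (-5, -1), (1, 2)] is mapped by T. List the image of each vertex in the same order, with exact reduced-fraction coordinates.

image vertices: (-11/13, 75/13), (89/13, -23/13), (-23/13, 80/13), (28/13, 101/13)

T1 translate by (6, 6): (-4, -1) → (2, 5); (2, -5) → (8, 1); (-5, -1) → (1, 5); (1, 2) → (7, 8)
T2 shear: x ← x − 1·y: (2, 5) → (-3, 5); (8, 1) → (7, 1); (1, 5) → (-4, 5); (7, 8) → (-1, 8)
T3 reflect across y = 0: (-3, 5) → (-3, -5); (7, 1) → (7, -1); (-4, 5) → (-4, -5); (-1, 8) → (-1, -8)
T4 rotate counter-clockwise with cos θ = 12/13, sin θ = 5/13: (-3, -5) → (-11/13, -75/13); (7, -1) → (89/13, 23/13); (-4, -5) → (-23/13, -80/13); (-1, -8) → (28/13, -101/13)
T5 reflect across y = 0: (-11/13, -75/13) → (-11/13, 75/13); (89/13, 23/13) → (89/13, -23/13); (-23/13, -80/13) → (-23/13, 80/13); (28/13, -101/13) → (28/13, 101/13)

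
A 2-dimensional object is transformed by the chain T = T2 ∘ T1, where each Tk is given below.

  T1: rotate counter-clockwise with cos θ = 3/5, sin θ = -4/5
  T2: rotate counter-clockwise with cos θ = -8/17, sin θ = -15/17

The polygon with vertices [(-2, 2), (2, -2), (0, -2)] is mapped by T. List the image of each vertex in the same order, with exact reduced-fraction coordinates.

image vertices: (194/85, -142/85), (-194/85, 142/85), (-26/85, 168/85)

T1 rotate counter-clockwise with cos θ = 3/5, sin θ = -4/5: (-2, 2) → (2/5, 14/5); (2, -2) → (-2/5, -14/5); (0, -2) → (-8/5, -6/5)
T2 rotate counter-clockwise with cos θ = -8/17, sin θ = -15/17: (2/5, 14/5) → (194/85, -142/85); (-2/5, -14/5) → (-194/85, 142/85); (-8/5, -6/5) → (-26/85, 168/85)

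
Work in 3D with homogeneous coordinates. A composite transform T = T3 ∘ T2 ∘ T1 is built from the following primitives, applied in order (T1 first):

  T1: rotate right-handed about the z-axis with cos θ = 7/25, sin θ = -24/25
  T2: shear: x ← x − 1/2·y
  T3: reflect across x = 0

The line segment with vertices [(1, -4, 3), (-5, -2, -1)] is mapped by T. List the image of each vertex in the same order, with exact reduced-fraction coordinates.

image vertices: (63/25, -52/25, 3), (136/25, 106/25, -1)

T1 rotate right-handed about the z-axis with cos θ = 7/25, sin θ = -24/25: (1, -4, 3) → (-89/25, -52/25, 3); (-5, -2, -1) → (-83/25, 106/25, -1)
T2 shear: x ← x − 1/2·y: (-89/25, -52/25, 3) → (-63/25, -52/25, 3); (-83/25, 106/25, -1) → (-136/25, 106/25, -1)
T3 reflect across x = 0: (-63/25, -52/25, 3) → (63/25, -52/25, 3); (-136/25, 106/25, -1) → (136/25, 106/25, -1)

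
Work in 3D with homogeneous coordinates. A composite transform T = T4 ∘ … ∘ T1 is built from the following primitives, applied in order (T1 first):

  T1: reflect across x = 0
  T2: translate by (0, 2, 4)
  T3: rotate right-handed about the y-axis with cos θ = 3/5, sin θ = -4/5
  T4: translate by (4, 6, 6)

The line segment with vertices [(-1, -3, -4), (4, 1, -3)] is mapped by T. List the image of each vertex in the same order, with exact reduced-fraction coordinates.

T1 reflect across x = 0: (-1, -3, -4) → (1, -3, -4); (4, 1, -3) → (-4, 1, -3)
T2 translate by (0, 2, 4): (1, -3, -4) → (1, -1, 0); (-4, 1, -3) → (-4, 3, 1)
T3 rotate right-handed about the y-axis with cos θ = 3/5, sin θ = -4/5: (1, -1, 0) → (3/5, -1, 4/5); (-4, 3, 1) → (-16/5, 3, -13/5)
T4 translate by (4, 6, 6): (3/5, -1, 4/5) → (23/5, 5, 34/5); (-16/5, 3, -13/5) → (4/5, 9, 17/5)

image vertices: (23/5, 5, 34/5), (4/5, 9, 17/5)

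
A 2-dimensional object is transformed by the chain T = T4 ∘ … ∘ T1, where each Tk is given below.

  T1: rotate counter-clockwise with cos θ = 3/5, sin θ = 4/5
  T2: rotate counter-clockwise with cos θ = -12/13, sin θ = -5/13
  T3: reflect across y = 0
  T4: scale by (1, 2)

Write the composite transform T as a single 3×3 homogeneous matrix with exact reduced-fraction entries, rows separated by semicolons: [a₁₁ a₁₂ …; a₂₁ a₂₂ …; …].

T = [-16/65 63/65 0; 126/65 32/65 0; 0 0 1]

T1 = [3/5 -4/5 0; 4/5 3/5 0; 0 0 1]
T2·T1 = [-16/65 63/65 0; -63/65 -16/65 0; 0 0 1]
T3·…·T1 = [-16/65 63/65 0; 63/65 16/65 0; 0 0 1]
T4·…·T1 = [-16/65 63/65 0; 126/65 32/65 0; 0 0 1]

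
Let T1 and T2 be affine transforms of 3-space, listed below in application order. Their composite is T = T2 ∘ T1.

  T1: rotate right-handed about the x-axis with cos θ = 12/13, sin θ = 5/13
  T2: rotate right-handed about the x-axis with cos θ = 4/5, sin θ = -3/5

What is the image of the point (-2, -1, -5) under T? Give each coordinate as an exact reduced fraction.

T1 rotate right-handed about the x-axis with cos θ = 12/13, sin θ = 5/13: (-2, -1, -5) → (-2, 1, -5)
T2 rotate right-handed about the x-axis with cos θ = 4/5, sin θ = -3/5: (-2, 1, -5) → (-2, -11/5, -23/5)

T(p) = (-2, -11/5, -23/5)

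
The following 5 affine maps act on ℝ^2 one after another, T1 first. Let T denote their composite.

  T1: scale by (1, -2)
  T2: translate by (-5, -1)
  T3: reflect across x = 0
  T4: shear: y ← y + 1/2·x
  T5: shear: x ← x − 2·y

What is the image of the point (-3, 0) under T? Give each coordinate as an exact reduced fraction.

T(p) = (2, 3)

T1 scale by (1, -2): (-3, 0) → (-3, 0)
T2 translate by (-5, -1): (-3, 0) → (-8, -1)
T3 reflect across x = 0: (-8, -1) → (8, -1)
T4 shear: y ← y + 1/2·x: (8, -1) → (8, 3)
T5 shear: x ← x − 2·y: (8, 3) → (2, 3)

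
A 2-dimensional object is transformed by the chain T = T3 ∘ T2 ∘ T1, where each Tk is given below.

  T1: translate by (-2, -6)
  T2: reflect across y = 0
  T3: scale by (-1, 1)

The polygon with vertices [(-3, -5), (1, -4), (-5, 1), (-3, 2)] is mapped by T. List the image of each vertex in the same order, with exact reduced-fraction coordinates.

T1 translate by (-2, -6): (-3, -5) → (-5, -11); (1, -4) → (-1, -10); (-5, 1) → (-7, -5); (-3, 2) → (-5, -4)
T2 reflect across y = 0: (-5, -11) → (-5, 11); (-1, -10) → (-1, 10); (-7, -5) → (-7, 5); (-5, -4) → (-5, 4)
T3 scale by (-1, 1): (-5, 11) → (5, 11); (-1, 10) → (1, 10); (-7, 5) → (7, 5); (-5, 4) → (5, 4)

image vertices: (5, 11), (1, 10), (7, 5), (5, 4)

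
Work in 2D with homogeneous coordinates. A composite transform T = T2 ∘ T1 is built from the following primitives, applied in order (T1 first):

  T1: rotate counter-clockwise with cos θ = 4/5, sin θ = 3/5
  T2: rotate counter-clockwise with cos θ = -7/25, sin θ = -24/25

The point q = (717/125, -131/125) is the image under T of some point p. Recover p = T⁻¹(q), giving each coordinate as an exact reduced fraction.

p = (3, 5)

T1 = [4/5 -3/5 0; 3/5 4/5 0; 0 0 1]
T2·T1 = [44/125 117/125 0; -117/125 44/125 0; 0 0 1]
det M = 1; M⁻¹ = [44/125 -117/125 0; 117/125 44/125 0; 0 0 1]
M⁻¹ · (717/125, -131/125)ᵀ = (3, 5)ᵀ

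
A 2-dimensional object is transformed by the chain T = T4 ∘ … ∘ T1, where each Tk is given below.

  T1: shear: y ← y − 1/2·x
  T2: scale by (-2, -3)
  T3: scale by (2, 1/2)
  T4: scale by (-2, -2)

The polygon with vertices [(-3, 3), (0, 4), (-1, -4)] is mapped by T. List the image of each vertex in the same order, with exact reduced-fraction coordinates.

T1 shear: y ← y − 1/2·x: (-3, 3) → (-3, 9/2); (0, 4) → (0, 4); (-1, -4) → (-1, -7/2)
T2 scale by (-2, -3): (-3, 9/2) → (6, -27/2); (0, 4) → (0, -12); (-1, -7/2) → (2, 21/2)
T3 scale by (2, 1/2): (6, -27/2) → (12, -27/4); (0, -12) → (0, -6); (2, 21/2) → (4, 21/4)
T4 scale by (-2, -2): (12, -27/4) → (-24, 27/2); (0, -6) → (0, 12); (4, 21/4) → (-8, -21/2)

image vertices: (-24, 27/2), (0, 12), (-8, -21/2)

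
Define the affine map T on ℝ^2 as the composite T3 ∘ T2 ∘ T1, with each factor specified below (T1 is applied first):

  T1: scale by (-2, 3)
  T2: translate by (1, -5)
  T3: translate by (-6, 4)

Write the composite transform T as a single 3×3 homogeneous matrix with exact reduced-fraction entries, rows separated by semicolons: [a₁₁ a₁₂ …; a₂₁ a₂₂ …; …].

T = [-2 0 -5; 0 3 -1; 0 0 1]

T1 = [-2 0 0; 0 3 0; 0 0 1]
T2·T1 = [-2 0 1; 0 3 -5; 0 0 1]
T3·…·T1 = [-2 0 -5; 0 3 -1; 0 0 1]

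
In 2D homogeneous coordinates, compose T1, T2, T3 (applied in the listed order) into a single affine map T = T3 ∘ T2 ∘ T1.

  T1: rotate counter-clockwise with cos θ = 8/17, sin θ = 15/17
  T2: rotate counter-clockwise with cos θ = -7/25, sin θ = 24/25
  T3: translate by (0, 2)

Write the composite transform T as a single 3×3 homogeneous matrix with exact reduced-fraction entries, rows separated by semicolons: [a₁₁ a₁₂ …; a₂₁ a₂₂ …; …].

T = [-416/425 -87/425 0; 87/425 -416/425 2; 0 0 1]

T1 = [8/17 -15/17 0; 15/17 8/17 0; 0 0 1]
T2·T1 = [-416/425 -87/425 0; 87/425 -416/425 0; 0 0 1]
T3·…·T1 = [-416/425 -87/425 0; 87/425 -416/425 2; 0 0 1]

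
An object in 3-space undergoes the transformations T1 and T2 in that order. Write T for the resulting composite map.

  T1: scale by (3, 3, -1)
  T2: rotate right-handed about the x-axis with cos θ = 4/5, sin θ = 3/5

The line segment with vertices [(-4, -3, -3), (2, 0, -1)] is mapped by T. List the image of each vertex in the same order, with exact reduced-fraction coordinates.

image vertices: (-12, -9, -3), (6, -3/5, 4/5)

T1 scale by (3, 3, -1): (-4, -3, -3) → (-12, -9, 3); (2, 0, -1) → (6, 0, 1)
T2 rotate right-handed about the x-axis with cos θ = 4/5, sin θ = 3/5: (-12, -9, 3) → (-12, -9, -3); (6, 0, 1) → (6, -3/5, 4/5)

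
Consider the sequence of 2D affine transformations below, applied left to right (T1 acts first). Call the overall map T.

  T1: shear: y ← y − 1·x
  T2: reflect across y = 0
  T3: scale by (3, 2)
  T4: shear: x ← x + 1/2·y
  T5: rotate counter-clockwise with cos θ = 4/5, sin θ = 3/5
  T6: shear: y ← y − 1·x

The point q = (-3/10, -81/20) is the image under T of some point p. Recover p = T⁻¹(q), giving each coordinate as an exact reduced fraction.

T1 = [1 0 0; -1 1 0; 0 0 1]
T2·T1 = [1 0 0; 1 -1 0; 0 0 1]
T3·…·T1 = [3 0 0; 2 -2 0; 0 0 1]
T4·…·T1 = [4 -1 0; 2 -2 0; 0 0 1]
T5·…·T1 = [2 2/5 0; 4 -11/5 0; 0 0 1]
T6·…·T1 = [2 2/5 0; 2 -13/5 0; 0 0 1]
det M = -6; M⁻¹ = [13/30 1/15 0; 1/3 -1/3 0; 0 0 1]
M⁻¹ · (-3/10, -81/20)ᵀ = (-2/5, 5/4)ᵀ

p = (-2/5, 5/4)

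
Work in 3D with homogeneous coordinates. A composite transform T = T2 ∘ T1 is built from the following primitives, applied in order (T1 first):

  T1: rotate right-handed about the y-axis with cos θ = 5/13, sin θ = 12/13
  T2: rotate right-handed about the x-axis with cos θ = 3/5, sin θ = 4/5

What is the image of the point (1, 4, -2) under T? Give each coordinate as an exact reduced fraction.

T1 rotate right-handed about the y-axis with cos θ = 5/13, sin θ = 12/13: (1, 4, -2) → (-19/13, 4, -22/13)
T2 rotate right-handed about the x-axis with cos θ = 3/5, sin θ = 4/5: (-19/13, 4, -22/13) → (-19/13, 244/65, 142/65)

T(p) = (-19/13, 244/65, 142/65)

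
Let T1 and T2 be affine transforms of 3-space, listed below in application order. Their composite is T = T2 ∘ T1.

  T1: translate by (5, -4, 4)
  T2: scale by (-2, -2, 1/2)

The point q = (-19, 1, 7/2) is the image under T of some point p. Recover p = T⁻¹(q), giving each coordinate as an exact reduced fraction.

p = (9/2, 7/2, 3)

T1 = [1 0 0 5; 0 1 0 -4; 0 0 1 4; 0 0 0 1]
T2·T1 = [-2 0 0 -10; 0 -2 0 8; 0 0 1/2 2; 0 0 0 1]
det M = 2; M⁻¹ = [-1/2 0 0 -5; 0 -1/2 0 4; 0 0 2 -4; 0 0 0 1]
M⁻¹ · (-19, 1, 7/2)ᵀ = (9/2, 7/2, 3)ᵀ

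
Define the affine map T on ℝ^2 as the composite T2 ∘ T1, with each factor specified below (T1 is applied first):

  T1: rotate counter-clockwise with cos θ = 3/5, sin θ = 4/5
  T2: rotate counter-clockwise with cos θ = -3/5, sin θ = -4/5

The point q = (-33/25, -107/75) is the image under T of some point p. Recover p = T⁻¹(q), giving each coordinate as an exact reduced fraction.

T1 = [3/5 -4/5 0; 4/5 3/5 0; 0 0 1]
T2·T1 = [7/25 24/25 0; -24/25 7/25 0; 0 0 1]
det M = 1; M⁻¹ = [7/25 -24/25 0; 24/25 7/25 0; 0 0 1]
M⁻¹ · (-33/25, -107/75)ᵀ = (1, -5/3)ᵀ

p = (1, -5/3)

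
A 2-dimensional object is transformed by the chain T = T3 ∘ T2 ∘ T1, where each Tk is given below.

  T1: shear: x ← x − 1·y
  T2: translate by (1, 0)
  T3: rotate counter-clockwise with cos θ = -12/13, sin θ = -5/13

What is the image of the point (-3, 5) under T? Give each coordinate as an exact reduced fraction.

T1 shear: x ← x − 1·y: (-3, 5) → (-8, 5)
T2 translate by (1, 0): (-8, 5) → (-7, 5)
T3 rotate counter-clockwise with cos θ = -12/13, sin θ = -5/13: (-7, 5) → (109/13, -25/13)

T(p) = (109/13, -25/13)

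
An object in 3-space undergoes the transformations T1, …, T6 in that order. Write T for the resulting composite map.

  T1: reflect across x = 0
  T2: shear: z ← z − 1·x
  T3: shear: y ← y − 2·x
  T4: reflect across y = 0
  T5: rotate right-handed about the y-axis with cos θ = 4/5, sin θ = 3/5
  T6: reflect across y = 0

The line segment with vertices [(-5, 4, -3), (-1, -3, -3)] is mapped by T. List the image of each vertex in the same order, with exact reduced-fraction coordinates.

T1 reflect across x = 0: (-5, 4, -3) → (5, 4, -3); (-1, -3, -3) → (1, -3, -3)
T2 shear: z ← z − 1·x: (5, 4, -3) → (5, 4, -8); (1, -3, -3) → (1, -3, -4)
T3 shear: y ← y − 2·x: (5, 4, -8) → (5, -6, -8); (1, -3, -4) → (1, -5, -4)
T4 reflect across y = 0: (5, -6, -8) → (5, 6, -8); (1, -5, -4) → (1, 5, -4)
T5 rotate right-handed about the y-axis with cos θ = 4/5, sin θ = 3/5: (5, 6, -8) → (-4/5, 6, -47/5); (1, 5, -4) → (-8/5, 5, -19/5)
T6 reflect across y = 0: (-4/5, 6, -47/5) → (-4/5, -6, -47/5); (-8/5, 5, -19/5) → (-8/5, -5, -19/5)

image vertices: (-4/5, -6, -47/5), (-8/5, -5, -19/5)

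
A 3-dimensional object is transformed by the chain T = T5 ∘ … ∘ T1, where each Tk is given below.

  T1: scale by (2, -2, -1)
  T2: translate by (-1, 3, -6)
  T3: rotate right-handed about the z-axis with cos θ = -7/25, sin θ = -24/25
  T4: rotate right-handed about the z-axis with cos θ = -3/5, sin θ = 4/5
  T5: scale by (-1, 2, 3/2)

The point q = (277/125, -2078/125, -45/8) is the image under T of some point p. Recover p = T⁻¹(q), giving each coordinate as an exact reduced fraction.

T1 = [2 0 0 0; 0 -2 0 0; 0 0 -1 0; 0 0 0 1]
T2·T1 = [2 0 0 -1; 0 -2 0 3; 0 0 -1 -6; 0 0 0 1]
T3·…·T1 = [-14/25 -48/25 0 79/25; -48/25 14/25 0 3/25; 0 0 -1 -6; 0 0 0 1]
T4·…·T1 = [234/125 88/125 0 -249/125; 88/125 -234/125 0 307/125; 0 0 -1 -6; 0 0 0 1]
T5·…·T1 = [-234/125 -88/125 0 249/125; 176/125 -468/125 0 614/125; 0 0 -3/2 -9; 0 0 0 1]
det M = -12; M⁻¹ = [-117/250 11/125 0 1/2; -22/125 -117/500 0 3/2; 0 0 -2/3 -6; 0 0 0 1]
M⁻¹ · (277/125, -2078/125, -45/8)ᵀ = (-2, 5, -9/4)ᵀ

p = (-2, 5, -9/4)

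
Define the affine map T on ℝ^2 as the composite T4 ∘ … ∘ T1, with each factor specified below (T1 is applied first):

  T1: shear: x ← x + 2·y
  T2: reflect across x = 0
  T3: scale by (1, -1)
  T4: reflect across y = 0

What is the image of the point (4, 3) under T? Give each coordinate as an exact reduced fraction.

T1 shear: x ← x + 2·y: (4, 3) → (10, 3)
T2 reflect across x = 0: (10, 3) → (-10, 3)
T3 scale by (1, -1): (-10, 3) → (-10, -3)
T4 reflect across y = 0: (-10, -3) → (-10, 3)

T(p) = (-10, 3)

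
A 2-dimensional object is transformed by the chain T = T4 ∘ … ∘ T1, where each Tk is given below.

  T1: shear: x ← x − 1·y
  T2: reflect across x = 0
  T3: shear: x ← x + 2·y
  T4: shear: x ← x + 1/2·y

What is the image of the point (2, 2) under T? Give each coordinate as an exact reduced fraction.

T1 shear: x ← x − 1·y: (2, 2) → (0, 2)
T2 reflect across x = 0: (0, 2) → (0, 2)
T3 shear: x ← x + 2·y: (0, 2) → (4, 2)
T4 shear: x ← x + 1/2·y: (4, 2) → (5, 2)

T(p) = (5, 2)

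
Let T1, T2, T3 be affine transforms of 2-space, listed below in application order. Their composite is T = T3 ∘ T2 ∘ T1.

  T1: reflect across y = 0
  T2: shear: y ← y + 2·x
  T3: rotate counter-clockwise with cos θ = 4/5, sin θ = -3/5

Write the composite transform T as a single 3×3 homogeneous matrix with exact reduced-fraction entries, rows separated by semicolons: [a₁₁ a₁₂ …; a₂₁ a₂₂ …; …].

T = [2 -3/5 0; 1 -4/5 0; 0 0 1]

T1 = [1 0 0; 0 -1 0; 0 0 1]
T2·T1 = [1 0 0; 2 -1 0; 0 0 1]
T3·…·T1 = [2 -3/5 0; 1 -4/5 0; 0 0 1]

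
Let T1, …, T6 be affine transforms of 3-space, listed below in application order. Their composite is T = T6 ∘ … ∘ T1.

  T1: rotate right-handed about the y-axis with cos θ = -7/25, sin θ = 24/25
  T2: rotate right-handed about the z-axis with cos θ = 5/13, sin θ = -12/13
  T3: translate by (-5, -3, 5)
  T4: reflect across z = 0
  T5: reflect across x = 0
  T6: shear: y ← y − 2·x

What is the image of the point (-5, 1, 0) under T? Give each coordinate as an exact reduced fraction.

T1 rotate right-handed about the y-axis with cos θ = -7/25, sin θ = 24/25: (-5, 1, 0) → (7/5, 1, 24/5)
T2 rotate right-handed about the z-axis with cos θ = 5/13, sin θ = -12/13: (7/5, 1, 24/5) → (19/13, -59/65, 24/5)
T3 translate by (-5, -3, 5): (19/13, -59/65, 24/5) → (-46/13, -254/65, 49/5)
T4 reflect across z = 0: (-46/13, -254/65, 49/5) → (-46/13, -254/65, -49/5)
T5 reflect across x = 0: (-46/13, -254/65, -49/5) → (46/13, -254/65, -49/5)
T6 shear: y ← y − 2·x: (46/13, -254/65, -49/5) → (46/13, -714/65, -49/5)

T(p) = (46/13, -714/65, -49/5)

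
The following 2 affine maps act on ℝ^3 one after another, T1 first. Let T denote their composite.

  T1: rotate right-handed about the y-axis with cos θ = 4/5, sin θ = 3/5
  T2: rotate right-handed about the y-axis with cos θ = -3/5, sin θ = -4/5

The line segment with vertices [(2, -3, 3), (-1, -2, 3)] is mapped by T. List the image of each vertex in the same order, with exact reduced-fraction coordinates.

image vertices: (-3, -3, 2), (-3, -2, -1)

T1 rotate right-handed about the y-axis with cos θ = 4/5, sin θ = 3/5: (2, -3, 3) → (17/5, -3, 6/5); (-1, -2, 3) → (1, -2, 3)
T2 rotate right-handed about the y-axis with cos θ = -3/5, sin θ = -4/5: (17/5, -3, 6/5) → (-3, -3, 2); (1, -2, 3) → (-3, -2, -1)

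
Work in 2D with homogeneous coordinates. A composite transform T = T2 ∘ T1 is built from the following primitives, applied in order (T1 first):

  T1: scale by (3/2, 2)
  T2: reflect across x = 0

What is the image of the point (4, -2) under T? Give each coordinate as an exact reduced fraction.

T(p) = (-6, -4)

T1 scale by (3/2, 2): (4, -2) → (6, -4)
T2 reflect across x = 0: (6, -4) → (-6, -4)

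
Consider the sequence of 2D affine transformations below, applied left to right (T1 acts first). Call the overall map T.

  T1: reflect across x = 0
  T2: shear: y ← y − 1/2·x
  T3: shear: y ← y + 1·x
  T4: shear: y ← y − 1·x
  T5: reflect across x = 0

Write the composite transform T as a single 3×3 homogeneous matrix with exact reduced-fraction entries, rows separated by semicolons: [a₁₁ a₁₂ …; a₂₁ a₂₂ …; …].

T1 = [-1 0 0; 0 1 0; 0 0 1]
T2·T1 = [-1 0 0; 1/2 1 0; 0 0 1]
T3·…·T1 = [-1 0 0; -1/2 1 0; 0 0 1]
T4·…·T1 = [-1 0 0; 1/2 1 0; 0 0 1]
T5·…·T1 = [1 0 0; 1/2 1 0; 0 0 1]

T = [1 0 0; 1/2 1 0; 0 0 1]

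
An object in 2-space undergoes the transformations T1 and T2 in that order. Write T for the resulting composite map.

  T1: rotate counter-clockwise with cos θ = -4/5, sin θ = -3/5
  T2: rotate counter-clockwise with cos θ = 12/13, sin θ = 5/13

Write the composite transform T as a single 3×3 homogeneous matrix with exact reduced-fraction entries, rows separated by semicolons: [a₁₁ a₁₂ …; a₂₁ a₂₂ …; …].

T = [-33/65 56/65 0; -56/65 -33/65 0; 0 0 1]

T1 = [-4/5 3/5 0; -3/5 -4/5 0; 0 0 1]
T2·T1 = [-33/65 56/65 0; -56/65 -33/65 0; 0 0 1]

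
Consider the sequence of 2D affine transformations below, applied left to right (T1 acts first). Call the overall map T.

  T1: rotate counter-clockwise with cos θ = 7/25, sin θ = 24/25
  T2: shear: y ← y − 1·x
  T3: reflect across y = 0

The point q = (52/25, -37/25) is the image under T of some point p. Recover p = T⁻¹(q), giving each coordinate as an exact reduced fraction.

p = (4, -1)

T1 = [7/25 -24/25 0; 24/25 7/25 0; 0 0 1]
T2·T1 = [7/25 -24/25 0; 17/25 31/25 0; 0 0 1]
T3·…·T1 = [7/25 -24/25 0; -17/25 -31/25 0; 0 0 1]
det M = -1; M⁻¹ = [31/25 -24/25 0; -17/25 -7/25 0; 0 0 1]
M⁻¹ · (52/25, -37/25)ᵀ = (4, -1)ᵀ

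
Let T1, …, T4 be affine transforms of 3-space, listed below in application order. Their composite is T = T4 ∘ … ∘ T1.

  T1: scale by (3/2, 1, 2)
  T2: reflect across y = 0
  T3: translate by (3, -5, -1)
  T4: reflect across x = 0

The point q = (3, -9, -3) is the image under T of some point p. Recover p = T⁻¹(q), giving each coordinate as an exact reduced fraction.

p = (-4, 4, -1)

T1 = [3/2 0 0 0; 0 1 0 0; 0 0 2 0; 0 0 0 1]
T2·T1 = [3/2 0 0 0; 0 -1 0 0; 0 0 2 0; 0 0 0 1]
T3·…·T1 = [3/2 0 0 3; 0 -1 0 -5; 0 0 2 -1; 0 0 0 1]
T4·…·T1 = [-3/2 0 0 -3; 0 -1 0 -5; 0 0 2 -1; 0 0 0 1]
det M = 3; M⁻¹ = [-2/3 0 0 -2; 0 -1 0 -5; 0 0 1/2 1/2; 0 0 0 1]
M⁻¹ · (3, -9, -3)ᵀ = (-4, 4, -1)ᵀ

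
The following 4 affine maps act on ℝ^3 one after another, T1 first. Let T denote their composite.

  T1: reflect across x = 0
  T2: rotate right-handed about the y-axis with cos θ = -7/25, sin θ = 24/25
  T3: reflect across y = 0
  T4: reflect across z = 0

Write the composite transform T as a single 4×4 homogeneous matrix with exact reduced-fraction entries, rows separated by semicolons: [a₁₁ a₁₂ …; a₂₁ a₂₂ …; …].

T1 = [-1 0 0 0; 0 1 0 0; 0 0 1 0; 0 0 0 1]
T2·T1 = [7/25 0 24/25 0; 0 1 0 0; 24/25 0 -7/25 0; 0 0 0 1]
T3·…·T1 = [7/25 0 24/25 0; 0 -1 0 0; 24/25 0 -7/25 0; 0 0 0 1]
T4·…·T1 = [7/25 0 24/25 0; 0 -1 0 0; -24/25 0 7/25 0; 0 0 0 1]

T = [7/25 0 24/25 0; 0 -1 0 0; -24/25 0 7/25 0; 0 0 0 1]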